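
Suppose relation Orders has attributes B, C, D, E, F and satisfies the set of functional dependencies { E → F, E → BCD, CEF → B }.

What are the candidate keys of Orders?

E

Attribute E never appears on the right-hand side of any dependency, so E must belong to every candidate key.
{E}⁺ = {B, C, D, E, F}, which is all of the schema, so {E} is the only candidate key.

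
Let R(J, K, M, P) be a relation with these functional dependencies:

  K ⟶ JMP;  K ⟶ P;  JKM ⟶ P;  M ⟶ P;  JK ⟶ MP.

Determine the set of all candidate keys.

{K}

Attribute K never appears on the right-hand side of any dependency, so K must belong to every candidate key.
{K}⁺ = {J, K, M, P}, which is all of the schema, so {K} is the only candidate key.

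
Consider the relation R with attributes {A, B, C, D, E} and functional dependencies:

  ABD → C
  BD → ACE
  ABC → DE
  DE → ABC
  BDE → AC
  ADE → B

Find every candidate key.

(B, D), (D, E), (A, B, C)

{B, D}⁺: BD→ACE adds A, C, E → {A, B, C, D, E}.
{D, E}⁺: DE→ABC adds A, B, C → {A, B, C, D, E}.
{A, B, C}⁺: ABC→DE adds D, E → {A, B, C, D, E}.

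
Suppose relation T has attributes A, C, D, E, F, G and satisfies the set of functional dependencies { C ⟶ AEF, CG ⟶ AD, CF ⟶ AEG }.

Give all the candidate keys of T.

Attribute C never appears on the right-hand side of any dependency, so C must belong to every candidate key.
{C}⁺ = {A, C, D, E, F, G}, which is all of the schema, so {C} is the only candidate key.

C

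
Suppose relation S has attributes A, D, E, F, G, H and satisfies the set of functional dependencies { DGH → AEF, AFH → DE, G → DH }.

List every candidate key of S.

(G)

Attribute G never appears on the right-hand side of any dependency, so G must belong to every candidate key.
{G}⁺ = {A, D, E, F, G, H}, which is all of the schema, so {G} is the only candidate key.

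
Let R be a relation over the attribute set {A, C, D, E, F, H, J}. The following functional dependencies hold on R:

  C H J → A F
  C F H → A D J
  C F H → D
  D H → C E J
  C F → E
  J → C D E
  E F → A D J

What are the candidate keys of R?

Attribute H never appears on the right-hand side of any dependency, so H must belong to every candidate key.
{H}⁺ = {H}, which is not all of the schema, so we must add further attributes.
{D, H}⁺: DH→CEJ adds C, E, J; CHJ→AF adds A, F → {A, C, D, E, F, H, J}. Minimal: {H}⁺ = {H}; {D}⁺ = {D} — none reach the full schema.
{H, J}⁺: J→CDE adds C, D, E; CHJ→AF adds A, F → {A, C, D, E, F, H, J}. Minimal: {J}⁺ = {C, D, E, J}; {H}⁺ = {H} — none reach the full schema.
{C, F, H}⁺: CFH→ADJ adds A, D, J; DH→CEJ adds E → {A, C, D, E, F, H, J}. Minimal: {F, H}⁺ = {F, H}; {C, H}⁺ = {C, H}; {C, F}⁺ = {A, C, D, E, F, J} — none reach the full schema.
{E, F, H}⁺: EF→ADJ adds A, D, J; DH→CEJ adds C → {A, C, D, E, F, H, J}. Minimal: {F, H}⁺ = {F, H}; {E, H}⁺ = {E, H}; {E, F}⁺ = {A, C, D, E, F, J} — none reach the full schema.

{D, H}, {H, J}, {C, F, H}, {E, F, H}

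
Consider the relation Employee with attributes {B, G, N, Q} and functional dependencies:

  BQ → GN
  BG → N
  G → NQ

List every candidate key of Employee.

Attribute B never appears on the right-hand side of any dependency, so B must belong to every candidate key.
{B}⁺ = {B}, which is not all of the schema, so we must add further attributes.
{B, G}⁺: BG→N adds N; G→NQ adds Q → {B, G, N, Q}. Minimal: {G}⁺ = {G, N, Q}; {B}⁺ = {B} — none reach the full schema.
{B, Q}⁺: BQ→GN adds G, N → {B, G, N, Q}. Minimal: {Q}⁺ = {Q}; {B}⁺ = {B} — none reach the full schema.

{B, G}, {B, Q}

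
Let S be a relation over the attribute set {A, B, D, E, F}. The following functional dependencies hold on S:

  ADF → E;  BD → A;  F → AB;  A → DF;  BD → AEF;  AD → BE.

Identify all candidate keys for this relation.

{A}, {F}, {B, D}

{A}⁺: A→DF adds D, F; AD→BE adds B, E → {A, B, D, E, F}.
{F}⁺: F→AB adds A, B; A→DF adds D; BD→AEF adds E → {A, B, D, E, F}.
{B, D}⁺: BD→A adds A; A→DF adds F; BD→AEF adds E → {A, B, D, E, F}. Minimal: {D}⁺ = {D}; {B}⁺ = {B} — none reach the full schema.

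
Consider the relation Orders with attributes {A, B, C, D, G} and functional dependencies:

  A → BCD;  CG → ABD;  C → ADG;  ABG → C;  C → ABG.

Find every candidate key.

A, C

{A}⁺: A→BCD adds B, C, D; C→ADG adds G → {A, B, C, D, G}.
{C}⁺: C→ADG adds A, D, G; C→ABG adds B → {A, B, C, D, G}.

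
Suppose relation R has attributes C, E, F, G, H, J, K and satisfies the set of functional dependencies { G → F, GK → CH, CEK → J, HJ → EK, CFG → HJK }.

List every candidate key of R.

Attribute G never appears on the right-hand side of any dependency, so G must belong to every candidate key.
{G}⁺ = {F, G}, which is not all of the schema, so we must add further attributes.
{C, G}⁺: G→F adds F; CFG→HJK adds H, J, K; HJ→EK adds E → {C, E, F, G, H, J, K}. Minimal: {G}⁺ = {F, G}; {C}⁺ = {C} — none reach the full schema.
{G, K}⁺: G→F adds F; GK→CH adds C, H; CFG→HJK adds J; HJ→EK adds E → {C, E, F, G, H, J, K}. Minimal: {K}⁺ = {K}; {G}⁺ = {F, G} — none reach the full schema.
{G, H, J}⁺: G→F adds F; HJ→EK adds E, K; GK→CH adds C → {C, E, F, G, H, J, K}. Minimal: {H, J}⁺ = {E, H, J, K}; {G, J}⁺ = {F, G, J}; {G, H}⁺ = {F, G, H} — none reach the full schema.

{C, G}, {G, K}, {G, H, J}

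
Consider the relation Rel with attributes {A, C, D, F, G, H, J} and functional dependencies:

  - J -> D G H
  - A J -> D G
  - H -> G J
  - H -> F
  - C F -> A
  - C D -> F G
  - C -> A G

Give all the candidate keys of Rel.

CH; CJ

Attribute C never appears on the right-hand side of any dependency, so C must belong to every candidate key.
{C}⁺ = {A, C, G}, which is not all of the schema, so we must add further attributes.
{C, H}⁺: H→GJ adds G, J; H→F adds F; CF→A adds A; J→DGH adds D → {A, C, D, F, G, H, J}. Minimal: {H}⁺ = {D, F, G, H, J}; {C}⁺ = {A, C, G} — none reach the full schema.
{C, J}⁺: J→DGH adds D, G, H; H→F adds F; CF→A adds A → {A, C, D, F, G, H, J}. Minimal: {J}⁺ = {D, F, G, H, J}; {C}⁺ = {A, C, G} — none reach the full schema.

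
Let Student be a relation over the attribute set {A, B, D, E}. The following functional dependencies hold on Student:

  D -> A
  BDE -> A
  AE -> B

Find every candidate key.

DE

Attributes D, E never appear on any right-hand side, so every candidate key must contain {D, E}.
{D, E}⁺ = {A, B, D, E}, which is all of the schema, so {D, E} is the only candidate key.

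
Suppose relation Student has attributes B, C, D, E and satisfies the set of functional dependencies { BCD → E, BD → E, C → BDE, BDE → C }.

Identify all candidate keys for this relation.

{C}, {B, D}

{C}⁺: C→BDE adds B, D, E → {B, C, D, E}.
{B, D}⁺: BD→E adds E; BDE→C adds C → {B, C, D, E}.
Any other superkey contains one of these as a subset, so there are no further candidate keys.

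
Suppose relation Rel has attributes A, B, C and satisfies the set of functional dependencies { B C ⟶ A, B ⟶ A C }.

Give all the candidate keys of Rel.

{B}

Attribute B never appears on the right-hand side of any dependency, so B must belong to every candidate key.
{B}⁺ = {A, B, C}, which is all of the schema, so {B} is the only candidate key.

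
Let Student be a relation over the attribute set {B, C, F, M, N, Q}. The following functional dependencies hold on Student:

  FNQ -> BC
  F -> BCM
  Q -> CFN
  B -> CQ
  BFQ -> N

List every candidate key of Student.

{B}⁺: B→CQ adds C, Q; Q→CFN adds F, N; F→BCM adds M → {B, C, F, M, N, Q}.
{F}⁺: F→BCM adds B, C, M; B→CQ adds Q; BFQ→N adds N → {B, C, F, M, N, Q}.
{Q}⁺: Q→CFN adds C, F, N; FNQ→BC adds B; F→BCM adds M → {B, C, F, M, N, Q}.

(B), (F), (Q)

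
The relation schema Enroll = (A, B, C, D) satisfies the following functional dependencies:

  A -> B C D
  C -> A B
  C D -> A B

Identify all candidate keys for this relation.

{A}⁺: A→BCD adds B, C, D → {A, B, C, D}.
{C}⁺: C→AB adds A, B; A→BCD adds D → {A, B, C, D}.

{A}, {C}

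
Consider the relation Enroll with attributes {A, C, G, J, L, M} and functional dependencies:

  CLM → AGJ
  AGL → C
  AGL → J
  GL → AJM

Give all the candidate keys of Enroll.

(G, L), (C, L, M)

Attribute L never appears on the right-hand side of any dependency, so L must belong to every candidate key.
{L}⁺ = {L}, which is not all of the schema, so we must add further attributes.
{G, L}⁺: GL→AJM adds A, J, M; AGL→C adds C → {A, C, G, J, L, M}.
{C, L, M}⁺: CLM→AGJ adds A, G, J → {A, C, G, J, L, M}.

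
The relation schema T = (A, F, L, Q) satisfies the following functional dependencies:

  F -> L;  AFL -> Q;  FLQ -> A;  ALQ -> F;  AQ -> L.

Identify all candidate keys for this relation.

(A, F), (A, Q), (F, Q)

{A, F}⁺: F→L adds L; AFL→Q adds Q → {A, F, L, Q}.
{A, Q}⁺: AQ→L adds L; ALQ→F adds F → {A, F, L, Q}.
{F, Q}⁺: F→L adds L; FLQ→A adds A → {A, F, L, Q}.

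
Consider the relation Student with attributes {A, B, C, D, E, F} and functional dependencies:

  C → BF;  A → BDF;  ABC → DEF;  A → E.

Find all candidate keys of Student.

Attributes A, C never appear on any right-hand side, so every candidate key must contain {A, C}.
{A, C}⁺ = {A, B, C, D, E, F}, which is all of the schema, so {A, C} is the only candidate key.

(A, C)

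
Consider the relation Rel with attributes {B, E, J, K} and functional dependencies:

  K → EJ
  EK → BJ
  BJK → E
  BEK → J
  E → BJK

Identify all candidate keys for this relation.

{E}⁺: E→BJK adds B, J, K → {B, E, J, K}.
{K}⁺: K→EJ adds E, J; EK→BJ adds B → {B, E, J, K}.

{E}; {K}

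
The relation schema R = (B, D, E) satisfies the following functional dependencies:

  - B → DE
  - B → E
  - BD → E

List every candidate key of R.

Attribute B never appears on the right-hand side of any dependency, so B must belong to every candidate key.
{B}⁺ = {B, D, E}, which is all of the schema, so {B} is the only candidate key.

{B}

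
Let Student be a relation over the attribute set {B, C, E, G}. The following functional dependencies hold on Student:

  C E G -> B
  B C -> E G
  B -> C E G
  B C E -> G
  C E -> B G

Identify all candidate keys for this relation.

{B}; {C, E}

{B}⁺: B→CEG adds C, E, G → {B, C, E, G}.
{C, E}⁺: CE→BG adds B, G → {B, C, E, G}. Minimal: {E}⁺ = {E}; {C}⁺ = {C} — none reach the full schema.
Any other superkey contains one of these as a subset, so there are no further candidate keys.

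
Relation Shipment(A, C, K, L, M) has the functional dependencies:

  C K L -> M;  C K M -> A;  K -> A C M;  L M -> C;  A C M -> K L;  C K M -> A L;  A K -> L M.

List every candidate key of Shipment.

{K}, {A, C, M}, {A, L, M}

{K}⁺: K→ACM adds A, C, M; ACM→KL adds L → {A, C, K, L, M}.
{A, C, M}⁺: ACM→KL adds K, L → {A, C, K, L, M}.
{A, L, M}⁺: LM→C adds C; ACM→KL adds K → {A, C, K, L, M}.
Any other superkey contains one of these as a subset, so there are no further candidate keys.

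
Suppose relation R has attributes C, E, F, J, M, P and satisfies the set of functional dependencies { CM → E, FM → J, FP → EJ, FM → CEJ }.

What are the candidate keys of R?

Attributes F, M, P never appear on any right-hand side, so every candidate key must contain {F, M, P}.
{F, M, P}⁺ = {C, E, F, J, M, P}, which is all of the schema, so {F, M, P} is the only candidate key.

(F, M, P)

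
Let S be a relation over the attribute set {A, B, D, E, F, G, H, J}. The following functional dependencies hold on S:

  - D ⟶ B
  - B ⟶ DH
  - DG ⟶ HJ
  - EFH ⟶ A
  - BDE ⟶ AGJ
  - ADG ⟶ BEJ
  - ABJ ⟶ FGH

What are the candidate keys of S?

{B, E}, {D, E}, {A, B, G}, {A, B, J}, {A, D, G}, {A, D, J}

{B, E}⁺: B→DH adds D, H; BDE→AGJ adds A, G, J; ABJ→FGH adds F → {A, B, D, E, F, G, H, J}. Minimal: {E}⁺ = {E}; {B}⁺ = {B, D, H} — none reach the full schema.
{D, E}⁺: D→B adds B; B→DH adds H; BDE→AGJ adds A, G, J; ABJ→FGH adds F → {A, B, D, E, F, G, H, J}. Minimal: {E}⁺ = {E}; {D}⁺ = {B, D, H} — none reach the full schema.
{A, B, G}⁺: B→DH adds D, H; DG→HJ adds J; ADG→BEJ adds E; ABJ→FGH adds F → {A, B, D, E, F, G, H, J}. Minimal: {B, G}⁺ = {B, D, G, H, J}; {A, G}⁺ = {A, G}; {A, B}⁺ = {A, B, D, H} — none reach the full schema.
{A, B, J}⁺: B→DH adds D, H; ABJ→FGH adds F, G; ADG→BEJ adds E → {A, B, D, E, F, G, H, J}. Minimal: {B, J}⁺ = {B, D, H, J}; {A, J}⁺ = {A, J}; {A, B}⁺ = {A, B, D, H} — none reach the full schema.
{A, D, G}⁺: D→B adds B; B→DH adds H; DG→HJ adds J; ADG→BEJ adds E; ABJ→FGH adds F → {A, B, D, E, F, G, H, J}. Minimal: {D, G}⁺ = {B, D, G, H, J}; {A, G}⁺ = {A, G}; {A, D}⁺ = {A, B, D, H} — none reach the full schema.
{A, D, J}⁺: D→B adds B; B→DH adds H; ABJ→FGH adds F, G; ADG→BEJ adds E → {A, B, D, E, F, G, H, J}. Minimal: {D, J}⁺ = {B, D, H, J}; {A, J}⁺ = {A, J}; {A, D}⁺ = {A, B, D, H} — none reach the full schema.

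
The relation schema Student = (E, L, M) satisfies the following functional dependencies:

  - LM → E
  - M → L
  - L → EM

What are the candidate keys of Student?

{L}⁺: L→EM adds E, M → {E, L, M}.
{M}⁺: M→L adds L; L→EM adds E → {E, L, M}.

L, M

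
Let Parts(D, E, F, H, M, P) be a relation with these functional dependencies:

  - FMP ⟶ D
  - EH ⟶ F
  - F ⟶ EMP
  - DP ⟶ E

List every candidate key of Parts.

Attribute H never appears on the right-hand side of any dependency, so H must belong to every candidate key.
{H}⁺ = {H}, which is not all of the schema, so we must add further attributes.
{E, H}⁺: EH→F adds F; F→EMP adds M, P; FMP→D adds D → {D, E, F, H, M, P}. Minimal: {H}⁺ = {H}; {E}⁺ = {E} — none reach the full schema.
{F, H}⁺: F→EMP adds E, M, P; FMP→D adds D → {D, E, F, H, M, P}. Minimal: {H}⁺ = {H}; {F}⁺ = {D, E, F, M, P} — none reach the full schema.
{D, H, P}⁺: DP→E adds E; EH→F adds F; F→EMP adds M → {D, E, F, H, M, P}. Minimal: {H, P}⁺ = {H, P}; {D, P}⁺ = {D, E, P}; {D, H}⁺ = {D, H} — none reach the full schema.

EH, FH, DHP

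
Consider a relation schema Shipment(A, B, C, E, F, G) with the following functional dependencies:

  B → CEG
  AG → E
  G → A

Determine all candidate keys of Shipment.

{B, F}⁺: B→CEG adds C, E, G; G→A adds A → {A, B, C, E, F, G}. Minimal: {F}⁺ = {F}; {B}⁺ = {A, B, C, E, G} — none reach the full schema.

(B, F)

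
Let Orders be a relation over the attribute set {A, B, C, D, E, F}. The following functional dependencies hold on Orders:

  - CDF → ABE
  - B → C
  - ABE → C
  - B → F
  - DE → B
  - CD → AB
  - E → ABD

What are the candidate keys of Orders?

E, BD, CD

{E}⁺: E→ABD adds A, B, D; B→C adds C; B→F adds F → {A, B, C, D, E, F}.
{B, D}⁺: B→C adds C; B→F adds F; CD→AB adds A; CDF→ABE adds E → {A, B, C, D, E, F}.
{C, D}⁺: CD→AB adds A, B; B→F adds F; CDF→ABE adds E → {A, B, C, D, E, F}.
Any other superkey contains one of these as a subset, so there are no further candidate keys.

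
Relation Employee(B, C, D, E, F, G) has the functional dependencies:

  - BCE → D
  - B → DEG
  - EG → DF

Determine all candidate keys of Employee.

Attributes B, C never appear on any right-hand side, so every candidate key must contain {B, C}.
{B, C}⁺ = {B, C, D, E, F, G}, which is all of the schema, so {B, C} is the only candidate key.

BC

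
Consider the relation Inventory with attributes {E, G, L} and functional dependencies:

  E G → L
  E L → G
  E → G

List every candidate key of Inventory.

{E}

Attribute E never appears on the right-hand side of any dependency, so E must belong to every candidate key.
{E}⁺ = {E, G, L}, which is all of the schema, so {E} is the only candidate key.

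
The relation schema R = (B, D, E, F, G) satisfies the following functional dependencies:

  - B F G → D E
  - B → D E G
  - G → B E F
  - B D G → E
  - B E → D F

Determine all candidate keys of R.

{B}, {G}

{B}⁺: B→DEG adds D, E, G; G→BEF adds F → {B, D, E, F, G}.
{G}⁺: G→BEF adds B, E, F; BE→DF adds D → {B, D, E, F, G}.
Any other superkey contains one of these as a subset, so there are no further candidate keys.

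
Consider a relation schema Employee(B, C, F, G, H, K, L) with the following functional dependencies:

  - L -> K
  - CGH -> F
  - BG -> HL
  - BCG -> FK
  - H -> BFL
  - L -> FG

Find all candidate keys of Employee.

Attribute C never appears on the right-hand side of any dependency, so C must belong to every candidate key.
{C}⁺ = {C}, which is not all of the schema, so we must add further attributes.
{C, H}⁺: H→BFL adds B, F, L; L→FG adds G; L→K adds K → {B, C, F, G, H, K, L}. Minimal: {H}⁺ = {B, F, G, H, K, L}; {C}⁺ = {C} — none reach the full schema.
{B, C, G}⁺: BG→HL adds H, L; BCG→FK adds F, K → {B, C, F, G, H, K, L}. Minimal: {C, G}⁺ = {C, G}; {B, G}⁺ = {B, F, G, H, K, L}; {B, C}⁺ = {B, C} — none reach the full schema.
{B, C, L}⁺: L→K adds K; L→FG adds F, G; BG→HL adds H → {B, C, F, G, H, K, L}. Minimal: {C, L}⁺ = {C, F, G, K, L}; {B, L}⁺ = {B, F, G, H, K, L}; {B, C}⁺ = {B, C} — none reach the full schema.

(C, H), (B, C, G), (B, C, L)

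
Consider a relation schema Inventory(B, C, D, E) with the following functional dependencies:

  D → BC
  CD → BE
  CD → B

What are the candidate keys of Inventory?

{D}

{D}⁺: D→BC adds B, C; CD→BE adds E → {B, C, D, E}.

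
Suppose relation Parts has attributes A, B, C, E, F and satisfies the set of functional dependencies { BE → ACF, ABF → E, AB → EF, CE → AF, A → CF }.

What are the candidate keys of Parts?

Attribute B never appears on the right-hand side of any dependency, so B must belong to every candidate key.
{B}⁺ = {B}, which is not all of the schema, so we must add further attributes.
{A, B}⁺: AB→EF adds E, F; A→CF adds C → {A, B, C, E, F}. Minimal: {B}⁺ = {B}; {A}⁺ = {A, C, F} — none reach the full schema.
{B, E}⁺: BE→ACF adds A, C, F → {A, B, C, E, F}. Minimal: {E}⁺ = {E}; {B}⁺ = {B} — none reach the full schema.
Any other superkey contains one of these as a subset, so there are no further candidate keys.

{A, B}, {B, E}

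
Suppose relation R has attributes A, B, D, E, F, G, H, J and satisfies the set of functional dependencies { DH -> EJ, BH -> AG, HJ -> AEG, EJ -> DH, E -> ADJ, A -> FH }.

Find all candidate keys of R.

{B, E}; {A, B, D}; {A, B, J}; {B, D, H}; {B, H, J}

Attribute B never appears on the right-hand side of any dependency, so B must belong to every candidate key.
{B}⁺ = {B}, which is not all of the schema, so we must add further attributes.
{B, E}⁺: E→ADJ adds A, D, J; A→FH adds F, H; BH→AG adds G → {A, B, D, E, F, G, H, J}. Minimal: {E}⁺ = {A, D, E, F, G, H, J}; {B}⁺ = {B} — none reach the full schema.
{A, B, D}⁺: A→FH adds F, H; DH→EJ adds E, J; BH→AG adds G → {A, B, D, E, F, G, H, J}. Minimal: {B, D}⁺ = {B, D}; {A, D}⁺ = {A, D, E, F, G, H, J}; {A, B}⁺ = {A, B, F, G, H} — none reach the full schema.
{A, B, J}⁺: A→FH adds F, H; BH→AG adds G; HJ→AEG adds E; EJ→DH adds D → {A, B, D, E, F, G, H, J}. Minimal: {B, J}⁺ = {B, J}; {A, J}⁺ = {A, D, E, F, G, H, J}; {A, B}⁺ = {A, B, F, G, H} — none reach the full schema.
{B, D, H}⁺: DH→EJ adds E, J; BH→AG adds A, G; A→FH adds F → {A, B, D, E, F, G, H, J}. Minimal: {D, H}⁺ = {A, D, E, F, G, H, J}; {B, H}⁺ = {A, B, F, G, H}; {B, D}⁺ = {B, D} — none reach the full schema.
{B, H, J}⁺: BH→AG adds A, G; HJ→AEG adds E; EJ→DH adds D; A→FH adds F → {A, B, D, E, F, G, H, J}. Minimal: {H, J}⁺ = {A, D, E, F, G, H, J}; {B, J}⁺ = {B, J}; {B, H}⁺ = {A, B, F, G, H} — none reach the full schema.
Any other superkey contains one of these as a subset, so there are no further candidate keys.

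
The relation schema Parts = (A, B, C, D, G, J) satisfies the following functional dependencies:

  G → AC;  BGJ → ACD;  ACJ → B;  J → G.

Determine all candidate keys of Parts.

{J}

Attribute J never appears on the right-hand side of any dependency, so J must belong to every candidate key.
{J}⁺ = {A, B, C, D, G, J}, which is all of the schema, so {J} is the only candidate key.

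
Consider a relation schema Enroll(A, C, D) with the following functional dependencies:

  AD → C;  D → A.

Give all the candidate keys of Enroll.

Attribute D never appears on the right-hand side of any dependency, so D must belong to every candidate key.
{D}⁺ = {A, C, D}, which is all of the schema, so {D} is the only candidate key.

(D)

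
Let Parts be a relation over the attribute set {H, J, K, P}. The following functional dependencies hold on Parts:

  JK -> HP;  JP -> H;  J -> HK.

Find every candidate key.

Attribute J never appears on the right-hand side of any dependency, so J must belong to every candidate key.
{J}⁺ = {H, J, K, P}, which is all of the schema, so {J} is the only candidate key.

{J}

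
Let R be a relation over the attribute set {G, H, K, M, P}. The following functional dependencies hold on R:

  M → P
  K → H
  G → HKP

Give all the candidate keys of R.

Attributes G, M never appear on any right-hand side, so every candidate key must contain {G, M}.
{G, M}⁺ = {G, H, K, M, P}, which is all of the schema, so {G, M} is the only candidate key.

{G, M}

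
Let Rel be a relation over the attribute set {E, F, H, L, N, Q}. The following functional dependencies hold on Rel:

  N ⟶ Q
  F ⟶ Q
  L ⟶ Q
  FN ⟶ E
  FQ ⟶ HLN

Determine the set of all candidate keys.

Attribute F never appears on the right-hand side of any dependency, so F must belong to every candidate key.
{F}⁺ = {E, F, H, L, N, Q}, which is all of the schema, so {F} is the only candidate key.

F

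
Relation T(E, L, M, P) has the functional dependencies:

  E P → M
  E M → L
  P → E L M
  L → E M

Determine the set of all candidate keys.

Attribute P never appears on the right-hand side of any dependency, so P must belong to every candidate key.
{P}⁺ = {E, L, M, P}, which is all of the schema, so {P} is the only candidate key.

{P}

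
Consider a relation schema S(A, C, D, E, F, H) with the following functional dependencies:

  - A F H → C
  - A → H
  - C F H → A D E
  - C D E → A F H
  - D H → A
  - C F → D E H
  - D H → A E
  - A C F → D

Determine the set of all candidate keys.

{A, F}; {C, F}; {A, C, D}; {C, D, E}; {C, D, H}; {D, F, H}

{A, F}⁺: A→H adds H; AFH→C adds C; CFH→ADE adds D, E → {A, C, D, E, F, H}. Minimal: {F}⁺ = {F}; {A}⁺ = {A, H} — none reach the full schema.
{C, F}⁺: CF→DEH adds D, E, H; DH→AE adds A → {A, C, D, E, F, H}. Minimal: {F}⁺ = {F}; {C}⁺ = {C} — none reach the full schema.
{A, C, D}⁺: A→H adds H; DH→AE adds E; CDE→AFH adds F → {A, C, D, E, F, H}. Minimal: {C, D}⁺ = {C, D}; {A, D}⁺ = {A, D, E, H}; {A, C}⁺ = {A, C, H} — none reach the full schema.
{C, D, E}⁺: CDE→AFH adds A, F, H → {A, C, D, E, F, H}. Minimal: {D, E}⁺ = {D, E}; {C, E}⁺ = {C, E}; {C, D}⁺ = {C, D} — none reach the full schema.
{C, D, H}⁺: DH→A adds A; DH→AE adds E; CDE→AFH adds F → {A, C, D, E, F, H}. Minimal: {D, H}⁺ = {A, D, E, H}; {C, H}⁺ = {C, H}; {C, D}⁺ = {C, D} — none reach the full schema.
{D, F, H}⁺: DH→A adds A; DH→AE adds E; AFH→C adds C → {A, C, D, E, F, H}. Minimal: {F, H}⁺ = {F, H}; {D, H}⁺ = {A, D, E, H}; {D, F}⁺ = {D, F} — none reach the full schema.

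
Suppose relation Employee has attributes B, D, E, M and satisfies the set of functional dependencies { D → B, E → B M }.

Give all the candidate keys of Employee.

DE

{D, E}⁺: D→B adds B; E→BM adds M → {B, D, E, M}. Minimal: {E}⁺ = {B, E, M}; {D}⁺ = {B, D} — none reach the full schema.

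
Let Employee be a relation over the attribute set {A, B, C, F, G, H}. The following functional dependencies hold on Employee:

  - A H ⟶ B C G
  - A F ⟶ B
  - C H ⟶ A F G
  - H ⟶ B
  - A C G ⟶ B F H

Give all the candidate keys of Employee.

AH; CH; ACG

{A, H}⁺: AH→BCG adds B, C, G; CH→AFG adds F → {A, B, C, F, G, H}. Minimal: {H}⁺ = {B, H}; {A}⁺ = {A} — none reach the full schema.
{C, H}⁺: CH→AFG adds A, F, G; H→B adds B → {A, B, C, F, G, H}. Minimal: {H}⁺ = {B, H}; {C}⁺ = {C} — none reach the full schema.
{A, C, G}⁺: ACG→BFH adds B, F, H → {A, B, C, F, G, H}. Minimal: {C, G}⁺ = {C, G}; {A, G}⁺ = {A, G}; {A, C}⁺ = {A, C} — none reach the full schema.
Any other superkey contains one of these as a subset, so there are no further candidate keys.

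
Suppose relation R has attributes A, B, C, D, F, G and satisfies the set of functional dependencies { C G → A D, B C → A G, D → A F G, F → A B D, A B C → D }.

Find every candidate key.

Attribute C never appears on the right-hand side of any dependency, so C must belong to every candidate key.
{C}⁺ = {C}, which is not all of the schema, so we must add further attributes.
{B, C}⁺: BC→AG adds A, G; ABC→D adds D; D→AFG adds F → {A, B, C, D, F, G}. Minimal: {C}⁺ = {C}; {B}⁺ = {B} — none reach the full schema.
{C, D}⁺: D→AFG adds A, F, G; F→ABD adds B → {A, B, C, D, F, G}. Minimal: {D}⁺ = {A, B, D, F, G}; {C}⁺ = {C} — none reach the full schema.
{C, F}⁺: F→ABD adds A, B, D; BC→AG adds G → {A, B, C, D, F, G}. Minimal: {F}⁺ = {A, B, D, F, G}; {C}⁺ = {C} — none reach the full schema.
{C, G}⁺: CG→AD adds A, D; D→AFG adds F; F→ABD adds B → {A, B, C, D, F, G}. Minimal: {G}⁺ = {G}; {C}⁺ = {C} — none reach the full schema.

{B, C}, {C, D}, {C, F}, {C, G}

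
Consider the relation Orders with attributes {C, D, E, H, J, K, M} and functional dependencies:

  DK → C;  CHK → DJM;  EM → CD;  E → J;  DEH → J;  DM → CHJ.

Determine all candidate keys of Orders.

EKM, CEHK, DEHK

Attributes E, K never appear on any right-hand side, so every candidate key must contain {E, K}.
{E, K}⁺ = {E, J, K}, which is not all of the schema, so we must add further attributes.
{E, K, M}⁺: EM→CD adds C, D; E→J adds J; DM→CHJ adds H → {C, D, E, H, J, K, M}. Minimal: {K, M}⁺ = {K, M}; {E, M}⁺ = {C, D, E, H, J, M}; {E, K}⁺ = {E, J, K} — none reach the full schema.
{C, E, H, K}⁺: CHK→DJM adds D, J, M → {C, D, E, H, J, K, M}. Minimal: {E, H, K}⁺ = {E, H, J, K}; {C, H, K}⁺ = {C, D, H, J, K, M}; {C, E, K}⁺ = {C, E, J, K}; … — none reach the full schema.
{D, E, H, K}⁺: DK→C adds C; CHK→DJM adds J, M → {C, D, E, H, J, K, M}. Minimal: {E, H, K}⁺ = {E, H, J, K}; {D, H, K}⁺ = {C, D, H, J, K, M}; {D, E, K}⁺ = {C, D, E, J, K}; … — none reach the full schema.
Any other superkey contains one of these as a subset, so there are no further candidate keys.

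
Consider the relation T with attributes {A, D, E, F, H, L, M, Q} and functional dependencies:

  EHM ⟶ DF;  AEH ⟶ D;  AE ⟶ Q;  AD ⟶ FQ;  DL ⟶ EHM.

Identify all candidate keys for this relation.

{A, D, L}, {A, E, H, L}

Attributes A, L never appear on any right-hand side, so every candidate key must contain {A, L}.
{A, L}⁺ = {A, L}, which is not all of the schema, so we must add further attributes.
{A, D, L}⁺: AD→FQ adds F, Q; DL→EHM adds E, H, M → {A, D, E, F, H, L, M, Q}. Minimal: {D, L}⁺ = {D, E, F, H, L, M}; {A, L}⁺ = {A, L}; {A, D}⁺ = {A, D, F, Q} — none reach the full schema.
{A, E, H, L}⁺: AEH→D adds D; AE→Q adds Q; AD→FQ adds F; DL→EHM adds M → {A, D, E, F, H, L, M, Q}. Minimal: {E, H, L}⁺ = {E, H, L}; {A, H, L}⁺ = {A, H, L}; {A, E, L}⁺ = {A, E, L, Q}; … — none reach the full schema.
Any other superkey contains one of these as a subset, so there are no further candidate keys.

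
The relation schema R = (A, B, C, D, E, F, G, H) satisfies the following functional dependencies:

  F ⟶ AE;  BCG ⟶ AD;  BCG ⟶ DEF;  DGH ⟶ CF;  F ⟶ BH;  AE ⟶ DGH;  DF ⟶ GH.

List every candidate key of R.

{F}; {A, E}; {B, C, G}; {D, G, H}

{F}⁺: F→AE adds A, E; F→BH adds B, H; AE→DGH adds D, G; DGH→CF adds C → {A, B, C, D, E, F, G, H}.
{A, E}⁺: AE→DGH adds D, G, H; DGH→CF adds C, F; F→BH adds B → {A, B, C, D, E, F, G, H}. Minimal: {E}⁺ = {E}; {A}⁺ = {A} — none reach the full schema.
{B, C, G}⁺: BCG→AD adds A, D; BCG→DEF adds E, F; F→BH adds H → {A, B, C, D, E, F, G, H}. Minimal: {C, G}⁺ = {C, G}; {B, G}⁺ = {B, G}; {B, C}⁺ = {B, C} — none reach the full schema.
{D, G, H}⁺: DGH→CF adds C, F; F→BH adds B; F→AE adds A, E → {A, B, C, D, E, F, G, H}. Minimal: {G, H}⁺ = {G, H}; {D, H}⁺ = {D, H}; {D, G}⁺ = {D, G} — none reach the full schema.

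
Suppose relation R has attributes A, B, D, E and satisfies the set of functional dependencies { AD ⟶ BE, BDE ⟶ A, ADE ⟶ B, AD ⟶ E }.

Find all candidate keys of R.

{A, D}, {B, D, E}

Attribute D never appears on the right-hand side of any dependency, so D must belong to every candidate key.
{D}⁺ = {D}, which is not all of the schema, so we must add further attributes.
{A, D}⁺: AD→BE adds B, E → {A, B, D, E}.
{B, D, E}⁺: BDE→A adds A → {A, B, D, E}.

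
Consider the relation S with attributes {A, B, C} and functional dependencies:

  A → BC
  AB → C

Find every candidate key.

Attribute A never appears on the right-hand side of any dependency, so A must belong to every candidate key.
{A}⁺ = {A, B, C}, which is all of the schema, so {A} is the only candidate key.

{A}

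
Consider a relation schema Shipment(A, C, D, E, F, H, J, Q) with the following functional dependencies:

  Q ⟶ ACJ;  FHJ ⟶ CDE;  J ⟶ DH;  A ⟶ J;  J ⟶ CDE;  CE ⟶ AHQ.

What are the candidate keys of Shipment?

Attribute F never appears on the right-hand side of any dependency, so F must belong to every candidate key.
{F}⁺ = {F}, which is not all of the schema, so we must add further attributes.
{A, F}⁺: A→J adds J; J→CDE adds C, D, E; CE→AHQ adds H, Q → {A, C, D, E, F, H, J, Q}. Minimal: {F}⁺ = {F}; {A}⁺ = {A, C, D, E, H, J, Q} — none reach the full schema.
{F, J}⁺: J→DH adds D, H; J→CDE adds C, E; CE→AHQ adds A, Q → {A, C, D, E, F, H, J, Q}. Minimal: {J}⁺ = {A, C, D, E, H, J, Q}; {F}⁺ = {F} — none reach the full schema.
{F, Q}⁺: Q→ACJ adds A, C, J; J→DH adds D, H; J→CDE adds E → {A, C, D, E, F, H, J, Q}. Minimal: {Q}⁺ = {A, C, D, E, H, J, Q}; {F}⁺ = {F} — none reach the full schema.
{C, E, F}⁺: CE→AHQ adds A, H, Q; Q→ACJ adds J; FHJ→CDE adds D → {A, C, D, E, F, H, J, Q}. Minimal: {E, F}⁺ = {E, F}; {C, F}⁺ = {C, F}; {C, E}⁺ = {A, C, D, E, H, J, Q} — none reach the full schema.

{A, F}, {F, J}, {F, Q}, {C, E, F}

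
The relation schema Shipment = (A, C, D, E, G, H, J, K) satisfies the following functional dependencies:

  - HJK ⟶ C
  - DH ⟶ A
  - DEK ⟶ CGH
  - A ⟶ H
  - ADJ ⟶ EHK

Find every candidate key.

Attributes D, J never appear on any right-hand side, so every candidate key must contain {D, J}.
{D, J}⁺ = {D, J}, which is not all of the schema, so we must add further attributes.
{A, D, J}⁺: A→H adds H; ADJ→EHK adds E, K; HJK→C adds C; DEK→CGH adds G → {A, C, D, E, G, H, J, K}. Minimal: {D, J}⁺ = {D, J}; {A, J}⁺ = {A, H, J}; {A, D}⁺ = {A, D, H} — none reach the full schema.
{D, H, J}⁺: DH→A adds A; ADJ→EHK adds E, K; HJK→C adds C; DEK→CGH adds G → {A, C, D, E, G, H, J, K}. Minimal: {H, J}⁺ = {H, J}; {D, J}⁺ = {D, J}; {D, H}⁺ = {A, D, H} — none reach the full schema.
{D, E, J, K}⁺: DEK→CGH adds C, G, H; DH→A adds A → {A, C, D, E, G, H, J, K}. Minimal: {E, J, K}⁺ = {E, J, K}; {D, J, K}⁺ = {D, J, K}; {D, E, K}⁺ = {A, C, D, E, G, H, K}; … — none reach the full schema.

(A, D, J), (D, H, J), (D, E, J, K)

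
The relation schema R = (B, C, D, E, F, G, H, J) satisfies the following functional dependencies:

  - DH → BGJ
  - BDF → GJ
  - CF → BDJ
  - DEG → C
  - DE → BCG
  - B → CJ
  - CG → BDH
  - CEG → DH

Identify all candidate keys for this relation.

{B, E, F}⁺: B→CJ adds C, J; CF→BDJ adds D; DE→BCG adds G; CG→BDH adds H → {B, C, D, E, F, G, H, J}.
{C, E, F}⁺: CF→BDJ adds B, D, J; DE→BCG adds G; CG→BDH adds H → {B, C, D, E, F, G, H, J}.
{D, E, F}⁺: DE→BCG adds B, C, G; B→CJ adds J; CG→BDH adds H → {B, C, D, E, F, G, H, J}.

{B, E, F}, {C, E, F}, {D, E, F}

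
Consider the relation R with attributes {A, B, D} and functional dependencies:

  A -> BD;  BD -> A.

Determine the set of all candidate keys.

{A}; {B, D}

{A}⁺: A→BD adds B, D → {A, B, D}.
{B, D}⁺: BD→A adds A → {A, B, D}.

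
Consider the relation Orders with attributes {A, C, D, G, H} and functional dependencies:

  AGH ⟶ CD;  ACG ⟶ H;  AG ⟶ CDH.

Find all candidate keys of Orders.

{A, G}⁺: AG→CDH adds C, D, H → {A, C, D, G, H}. Minimal: {G}⁺ = {G}; {A}⁺ = {A} — none reach the full schema.

(A, G)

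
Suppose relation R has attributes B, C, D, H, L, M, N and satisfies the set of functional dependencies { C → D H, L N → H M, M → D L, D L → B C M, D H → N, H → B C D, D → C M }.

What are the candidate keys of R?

C; D; H; M; LN

{C}⁺: C→DH adds D, H; DH→N adds N; H→BCD adds B; D→CM adds M; M→DL adds L → {B, C, D, H, L, M, N}.
{D}⁺: D→CM adds C, M; C→DH adds H; M→DL adds L; DL→BCM adds B; DH→N adds N → {B, C, D, H, L, M, N}.
{H}⁺: H→BCD adds B, C, D; D→CM adds M; M→DL adds L; DH→N adds N → {B, C, D, H, L, M, N}.
{M}⁺: M→DL adds D, L; DL→BCM adds B, C; C→DH adds H; DH→N adds N → {B, C, D, H, L, M, N}.
{L, N}⁺: LN→HM adds H, M; M→DL adds D; DL→BCM adds B, C → {B, C, D, H, L, M, N}. Minimal: {N}⁺ = {N}; {L}⁺ = {L} — none reach the full schema.
Any other superkey contains one of these as a subset, so there are no further candidate keys.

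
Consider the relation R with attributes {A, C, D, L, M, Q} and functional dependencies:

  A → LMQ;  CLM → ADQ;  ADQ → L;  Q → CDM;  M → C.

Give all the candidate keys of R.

A, LM, LQ

{A}⁺: A→LMQ adds L, M, Q; Q→CDM adds C, D → {A, C, D, L, M, Q}.
{L, M}⁺: M→C adds C; CLM→ADQ adds A, D, Q → {A, C, D, L, M, Q}.
{L, Q}⁺: Q→CDM adds C, D, M; CLM→ADQ adds A → {A, C, D, L, M, Q}.
Any other superkey contains one of these as a subset, so there are no further candidate keys.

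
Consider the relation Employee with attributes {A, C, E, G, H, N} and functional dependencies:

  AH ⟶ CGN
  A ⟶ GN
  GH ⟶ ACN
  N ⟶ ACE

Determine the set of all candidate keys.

AH, GH, HN

Attribute H never appears on the right-hand side of any dependency, so H must belong to every candidate key.
{H}⁺ = {H}, which is not all of the schema, so we must add further attributes.
{A, H}⁺: AH→CGN adds C, G, N; N→ACE adds E → {A, C, E, G, H, N}. Minimal: {H}⁺ = {H}; {A}⁺ = {A, C, E, G, N} — none reach the full schema.
{G, H}⁺: GH→ACN adds A, C, N; N→ACE adds E → {A, C, E, G, H, N}. Minimal: {H}⁺ = {H}; {G}⁺ = {G} — none reach the full schema.
{H, N}⁺: N→ACE adds A, C, E; AH→CGN adds G → {A, C, E, G, H, N}. Minimal: {N}⁺ = {A, C, E, G, N}; {H}⁺ = {H} — none reach the full schema.
Any other superkey contains one of these as a subset, so there are no further candidate keys.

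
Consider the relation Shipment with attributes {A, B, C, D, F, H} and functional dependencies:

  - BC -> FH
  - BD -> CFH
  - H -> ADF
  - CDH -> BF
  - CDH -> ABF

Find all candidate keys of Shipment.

{B, C}⁺: BC→FH adds F, H; H→ADF adds A, D → {A, B, C, D, F, H}.
{B, D}⁺: BD→CFH adds C, F, H; H→ADF adds A → {A, B, C, D, F, H}.
{B, H}⁺: H→ADF adds A, D, F; BD→CFH adds C → {A, B, C, D, F, H}.
{C, H}⁺: H→ADF adds A, D, F; CDH→BF adds B → {A, B, C, D, F, H}.

BC, BD, BH, CH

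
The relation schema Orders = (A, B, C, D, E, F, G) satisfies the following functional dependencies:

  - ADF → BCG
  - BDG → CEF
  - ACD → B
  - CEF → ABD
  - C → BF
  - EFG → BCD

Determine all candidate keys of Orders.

{C, E}⁺: C→BF adds B, F; CEF→ABD adds A, D; ADF→BCG adds G → {A, B, C, D, E, F, G}. Minimal: {E}⁺ = {E}; {C}⁺ = {B, C, F} — none reach the full schema.
{A, C, D}⁺: ACD→B adds B; C→BF adds F; ADF→BCG adds G; BDG→CEF adds E → {A, B, C, D, E, F, G}. Minimal: {C, D}⁺ = {B, C, D, F}; {A, D}⁺ = {A, D}; {A, C}⁺ = {A, B, C, F} — none reach the full schema.
{A, D, F}⁺: ADF→BCG adds B, C, G; BDG→CEF adds E → {A, B, C, D, E, F, G}. Minimal: {D, F}⁺ = {D, F}; {A, F}⁺ = {A, F}; {A, D}⁺ = {A, D} — none reach the full schema.
{B, D, G}⁺: BDG→CEF adds C, E, F; CEF→ABD adds A → {A, B, C, D, E, F, G}. Minimal: {D, G}⁺ = {D, G}; {B, G}⁺ = {B, G}; {B, D}⁺ = {B, D} — none reach the full schema.
{C, D, G}⁺: C→BF adds B, F; BDG→CEF adds E; CEF→ABD adds A → {A, B, C, D, E, F, G}. Minimal: {D, G}⁺ = {D, G}; {C, G}⁺ = {B, C, F, G}; {C, D}⁺ = {B, C, D, F} — none reach the full schema.
{E, F, G}⁺: EFG→BCD adds B, C, D; CEF→ABD adds A → {A, B, C, D, E, F, G}. Minimal: {F, G}⁺ = {F, G}; {E, G}⁺ = {E, G}; {E, F}⁺ = {E, F} — none reach the full schema.

CE; ACD; ADF; BDG; CDG; EFG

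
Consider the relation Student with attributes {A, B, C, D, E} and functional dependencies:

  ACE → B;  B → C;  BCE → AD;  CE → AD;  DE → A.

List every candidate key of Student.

{B, E}⁺: B→C adds C; BCE→AD adds A, D → {A, B, C, D, E}. Minimal: {E}⁺ = {E}; {B}⁺ = {B, C} — none reach the full schema.
{C, E}⁺: CE→AD adds A, D; ACE→B adds B → {A, B, C, D, E}. Minimal: {E}⁺ = {E}; {C}⁺ = {C} — none reach the full schema.
Any other superkey contains one of these as a subset, so there are no further candidate keys.

BE, CE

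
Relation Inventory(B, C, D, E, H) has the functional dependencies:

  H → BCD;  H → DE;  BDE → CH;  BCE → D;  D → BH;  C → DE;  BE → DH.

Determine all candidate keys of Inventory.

(C); (D); (H); (B, E)

{C}⁺: C→DE adds D, E; D→BH adds B, H → {B, C, D, E, H}.
{D}⁺: D→BH adds B, H; H→BCD adds C; H→DE adds E → {B, C, D, E, H}.
{H}⁺: H→BCD adds B, C, D; H→DE adds E → {B, C, D, E, H}.
{B, E}⁺: BE→DH adds D, H; H→BCD adds C → {B, C, D, E, H}. Minimal: {E}⁺ = {E}; {B}⁺ = {B} — none reach the full schema.
Any other superkey contains one of these as a subset, so there are no further candidate keys.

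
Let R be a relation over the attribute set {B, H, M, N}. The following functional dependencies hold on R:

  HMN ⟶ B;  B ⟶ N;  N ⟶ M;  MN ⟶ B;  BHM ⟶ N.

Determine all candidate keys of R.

{B, H}, {H, N}

Attribute H never appears on the right-hand side of any dependency, so H must belong to every candidate key.
{H}⁺ = {H}, which is not all of the schema, so we must add further attributes.
{B, H}⁺: B→N adds N; N→M adds M → {B, H, M, N}. Minimal: {H}⁺ = {H}; {B}⁺ = {B, M, N} — none reach the full schema.
{H, N}⁺: N→M adds M; MN→B adds B → {B, H, M, N}. Minimal: {N}⁺ = {B, M, N}; {H}⁺ = {H} — none reach the full schema.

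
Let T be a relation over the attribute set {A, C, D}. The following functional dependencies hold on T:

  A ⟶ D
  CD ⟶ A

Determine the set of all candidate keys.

AC, CD

Attribute C never appears on the right-hand side of any dependency, so C must belong to every candidate key.
{C}⁺ = {C}, which is not all of the schema, so we must add further attributes.
{A, C}⁺: A→D adds D → {A, C, D}.
{C, D}⁺: CD→A adds A → {A, C, D}.
Any other superkey contains one of these as a subset, so there are no further candidate keys.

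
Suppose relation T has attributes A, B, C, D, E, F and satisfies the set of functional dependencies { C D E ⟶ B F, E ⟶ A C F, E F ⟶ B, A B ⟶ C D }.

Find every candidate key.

{E}

Attribute E never appears on the right-hand side of any dependency, so E must belong to every candidate key.
{E}⁺ = {A, B, C, D, E, F}, which is all of the schema, so {E} is the only candidate key.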